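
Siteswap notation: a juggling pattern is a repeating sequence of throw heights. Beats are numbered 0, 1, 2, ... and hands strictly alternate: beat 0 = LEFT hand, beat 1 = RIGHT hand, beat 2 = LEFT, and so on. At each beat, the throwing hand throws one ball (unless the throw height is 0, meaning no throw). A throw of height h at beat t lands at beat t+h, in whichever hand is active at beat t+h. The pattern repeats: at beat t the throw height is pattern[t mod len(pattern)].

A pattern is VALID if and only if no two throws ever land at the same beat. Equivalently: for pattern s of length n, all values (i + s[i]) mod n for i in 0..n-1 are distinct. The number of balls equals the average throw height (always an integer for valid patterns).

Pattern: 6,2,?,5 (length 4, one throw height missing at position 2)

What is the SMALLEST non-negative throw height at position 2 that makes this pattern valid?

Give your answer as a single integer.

Answer: 3

Derivation:
i=0: (0 + 6) mod 4 = 2
i=1: (1 + 2) mod 4 = 3
i=2: s[i]=? (unknown)
i=3: (3 + 5) mod 4 = 0
Known residues: [0, 2, 3]; need a permutation of 0..3, so missing residue r = 1
Need (2 + s) mod 4 = 1; smallest s = (1 - 2) mod 4 = 3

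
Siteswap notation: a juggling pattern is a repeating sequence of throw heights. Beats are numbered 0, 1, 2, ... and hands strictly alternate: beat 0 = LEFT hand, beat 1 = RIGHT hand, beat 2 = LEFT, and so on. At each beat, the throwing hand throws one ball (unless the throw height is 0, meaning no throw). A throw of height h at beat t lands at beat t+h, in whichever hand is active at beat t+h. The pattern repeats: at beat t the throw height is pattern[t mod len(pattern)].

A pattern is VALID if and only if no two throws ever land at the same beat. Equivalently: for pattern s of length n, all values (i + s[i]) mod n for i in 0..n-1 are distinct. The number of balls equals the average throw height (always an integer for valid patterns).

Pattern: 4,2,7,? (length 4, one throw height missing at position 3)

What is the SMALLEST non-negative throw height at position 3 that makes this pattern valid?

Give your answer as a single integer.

Answer: 3

Derivation:
i=0: (0 + 4) mod 4 = 0
i=1: (1 + 2) mod 4 = 3
i=2: (2 + 7) mod 4 = 1
i=3: s[i]=? (unknown)
Known residues: [0, 1, 3]; need a permutation of 0..3, so missing residue r = 2
Need (3 + s) mod 4 = 2; smallest s = (2 - 3) mod 4 = 3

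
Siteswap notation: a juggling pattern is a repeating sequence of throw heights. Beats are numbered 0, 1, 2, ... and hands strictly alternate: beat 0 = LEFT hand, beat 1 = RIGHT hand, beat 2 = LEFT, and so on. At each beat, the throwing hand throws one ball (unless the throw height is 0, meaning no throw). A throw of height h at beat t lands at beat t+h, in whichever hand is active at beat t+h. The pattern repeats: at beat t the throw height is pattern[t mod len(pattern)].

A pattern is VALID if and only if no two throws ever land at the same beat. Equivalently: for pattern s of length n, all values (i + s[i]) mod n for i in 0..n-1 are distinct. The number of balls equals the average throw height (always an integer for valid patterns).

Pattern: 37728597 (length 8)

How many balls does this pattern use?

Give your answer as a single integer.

Pattern = [3, 7, 7, 2, 8, 5, 9, 7], length n = 8
  position 0: throw height = 3, running sum = 3
  position 1: throw height = 7, running sum = 10
  position 2: throw height = 7, running sum = 17
  position 3: throw height = 2, running sum = 19
  position 4: throw height = 8, running sum = 27
  position 5: throw height = 5, running sum = 32
  position 6: throw height = 9, running sum = 41
  position 7: throw height = 7, running sum = 48
Total sum = 48; balls = sum / n = 48 / 8 = 6

Answer: 6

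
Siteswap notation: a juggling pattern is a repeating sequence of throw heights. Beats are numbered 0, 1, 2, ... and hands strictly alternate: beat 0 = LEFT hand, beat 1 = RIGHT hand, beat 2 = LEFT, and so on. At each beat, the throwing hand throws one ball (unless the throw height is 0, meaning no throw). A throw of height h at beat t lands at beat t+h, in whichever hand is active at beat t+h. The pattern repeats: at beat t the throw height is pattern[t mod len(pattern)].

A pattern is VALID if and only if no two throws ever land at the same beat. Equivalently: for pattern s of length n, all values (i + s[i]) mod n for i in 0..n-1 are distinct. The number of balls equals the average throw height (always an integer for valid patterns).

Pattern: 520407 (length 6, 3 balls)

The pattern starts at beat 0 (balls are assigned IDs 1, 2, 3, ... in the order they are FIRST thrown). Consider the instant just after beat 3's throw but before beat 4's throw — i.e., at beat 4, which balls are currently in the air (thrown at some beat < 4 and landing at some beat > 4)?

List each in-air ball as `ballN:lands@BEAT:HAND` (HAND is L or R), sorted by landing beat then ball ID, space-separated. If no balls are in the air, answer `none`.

Answer: ball1:lands@5:R ball2:lands@7:R

Derivation:
Beat 0 (L): throw ball1 h=5 -> lands@5:R; in-air after throw: [b1@5:R]
Beat 1 (R): throw ball2 h=2 -> lands@3:R; in-air after throw: [b2@3:R b1@5:R]
Beat 3 (R): throw ball2 h=4 -> lands@7:R; in-air after throw: [b1@5:R b2@7:R]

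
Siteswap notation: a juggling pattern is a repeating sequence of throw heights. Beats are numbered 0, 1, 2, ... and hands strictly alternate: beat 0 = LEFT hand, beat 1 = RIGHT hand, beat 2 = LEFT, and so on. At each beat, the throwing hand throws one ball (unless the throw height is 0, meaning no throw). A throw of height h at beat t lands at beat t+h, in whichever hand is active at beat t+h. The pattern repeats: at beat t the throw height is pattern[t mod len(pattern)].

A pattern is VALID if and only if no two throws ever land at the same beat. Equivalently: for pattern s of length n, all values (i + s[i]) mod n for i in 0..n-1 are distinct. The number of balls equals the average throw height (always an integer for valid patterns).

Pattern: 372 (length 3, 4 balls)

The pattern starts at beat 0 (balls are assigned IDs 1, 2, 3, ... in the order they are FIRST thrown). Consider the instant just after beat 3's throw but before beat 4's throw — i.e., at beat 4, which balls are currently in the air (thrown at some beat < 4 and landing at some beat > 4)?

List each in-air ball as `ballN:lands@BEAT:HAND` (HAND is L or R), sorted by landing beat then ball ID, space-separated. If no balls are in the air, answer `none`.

Answer: ball1:lands@6:L ball2:lands@8:L

Derivation:
Beat 0 (L): throw ball1 h=3 -> lands@3:R; in-air after throw: [b1@3:R]
Beat 1 (R): throw ball2 h=7 -> lands@8:L; in-air after throw: [b1@3:R b2@8:L]
Beat 2 (L): throw ball3 h=2 -> lands@4:L; in-air after throw: [b1@3:R b3@4:L b2@8:L]
Beat 3 (R): throw ball1 h=3 -> lands@6:L; in-air after throw: [b3@4:L b1@6:L b2@8:L]
Beat 4 (L): throw ball3 h=7 -> lands@11:R; in-air after throw: [b1@6:L b2@8:L b3@11:R]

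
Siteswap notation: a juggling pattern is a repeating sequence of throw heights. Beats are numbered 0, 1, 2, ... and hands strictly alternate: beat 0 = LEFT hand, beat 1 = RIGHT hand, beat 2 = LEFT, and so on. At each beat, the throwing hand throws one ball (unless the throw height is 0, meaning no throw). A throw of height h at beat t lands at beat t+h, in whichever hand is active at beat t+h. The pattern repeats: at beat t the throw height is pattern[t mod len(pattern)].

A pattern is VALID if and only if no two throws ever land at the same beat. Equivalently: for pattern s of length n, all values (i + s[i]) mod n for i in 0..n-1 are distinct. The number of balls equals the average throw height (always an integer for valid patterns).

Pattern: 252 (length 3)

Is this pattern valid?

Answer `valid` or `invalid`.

Answer: valid

Derivation:
i=0: (i + s[i]) mod n = (0 + 2) mod 3 = 2
i=1: (i + s[i]) mod n = (1 + 5) mod 3 = 0
i=2: (i + s[i]) mod n = (2 + 2) mod 3 = 1
Residues: [2, 0, 1], distinct: True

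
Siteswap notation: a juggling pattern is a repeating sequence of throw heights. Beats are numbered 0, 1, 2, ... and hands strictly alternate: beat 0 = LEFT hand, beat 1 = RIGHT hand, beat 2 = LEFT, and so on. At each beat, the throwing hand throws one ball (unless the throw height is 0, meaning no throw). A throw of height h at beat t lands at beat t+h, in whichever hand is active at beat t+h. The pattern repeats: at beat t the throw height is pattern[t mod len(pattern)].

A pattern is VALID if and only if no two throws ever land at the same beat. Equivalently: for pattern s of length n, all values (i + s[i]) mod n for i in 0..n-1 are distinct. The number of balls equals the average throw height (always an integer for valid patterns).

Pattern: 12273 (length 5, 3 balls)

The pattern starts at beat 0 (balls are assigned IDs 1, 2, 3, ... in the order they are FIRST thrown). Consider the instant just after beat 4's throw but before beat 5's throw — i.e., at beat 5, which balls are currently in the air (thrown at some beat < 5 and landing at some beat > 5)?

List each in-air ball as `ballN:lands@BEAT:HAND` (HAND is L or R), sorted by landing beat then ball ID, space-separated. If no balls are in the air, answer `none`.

Beat 0 (L): throw ball1 h=1 -> lands@1:R; in-air after throw: [b1@1:R]
Beat 1 (R): throw ball1 h=2 -> lands@3:R; in-air after throw: [b1@3:R]
Beat 2 (L): throw ball2 h=2 -> lands@4:L; in-air after throw: [b1@3:R b2@4:L]
Beat 3 (R): throw ball1 h=7 -> lands@10:L; in-air after throw: [b2@4:L b1@10:L]
Beat 4 (L): throw ball2 h=3 -> lands@7:R; in-air after throw: [b2@7:R b1@10:L]
Beat 5 (R): throw ball3 h=1 -> lands@6:L; in-air after throw: [b3@6:L b2@7:R b1@10:L]

Answer: ball2:lands@7:R ball1:lands@10:L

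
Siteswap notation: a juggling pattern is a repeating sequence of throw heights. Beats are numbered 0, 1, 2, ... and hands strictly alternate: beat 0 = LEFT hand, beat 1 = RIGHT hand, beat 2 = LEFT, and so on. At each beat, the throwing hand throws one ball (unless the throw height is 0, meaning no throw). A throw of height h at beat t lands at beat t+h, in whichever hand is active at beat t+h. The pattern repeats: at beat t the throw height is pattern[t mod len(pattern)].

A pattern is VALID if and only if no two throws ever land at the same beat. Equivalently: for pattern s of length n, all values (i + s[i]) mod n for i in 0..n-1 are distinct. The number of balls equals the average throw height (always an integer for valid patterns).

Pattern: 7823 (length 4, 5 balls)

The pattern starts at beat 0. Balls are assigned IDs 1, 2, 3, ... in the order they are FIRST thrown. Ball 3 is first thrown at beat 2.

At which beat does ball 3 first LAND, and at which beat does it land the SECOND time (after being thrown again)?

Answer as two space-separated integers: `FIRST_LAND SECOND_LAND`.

Beat 0 (L): throw ball1 h=7 -> lands@7:R; in-air after throw: [b1@7:R]
Beat 1 (R): throw ball2 h=8 -> lands@9:R; in-air after throw: [b1@7:R b2@9:R]
Beat 2 (L): throw ball3 h=2 -> lands@4:L; in-air after throw: [b3@4:L b1@7:R b2@9:R]
Beat 3 (R): throw ball4 h=3 -> lands@6:L; in-air after throw: [b3@4:L b4@6:L b1@7:R b2@9:R]
Beat 4 (L): throw ball3 h=7 -> lands@11:R; in-air after throw: [b4@6:L b1@7:R b2@9:R b3@11:R]
Beat 5 (R): throw ball5 h=8 -> lands@13:R; in-air after throw: [b4@6:L b1@7:R b2@9:R b3@11:R b5@13:R]
Beat 6 (L): throw ball4 h=2 -> lands@8:L; in-air after throw: [b1@7:R b4@8:L b2@9:R b3@11:R b5@13:R]
Beat 7 (R): throw ball1 h=3 -> lands@10:L; in-air after throw: [b4@8:L b2@9:R b1@10:L b3@11:R b5@13:R]
Beat 8 (L): throw ball4 h=7 -> lands@15:R; in-air after throw: [b2@9:R b1@10:L b3@11:R b5@13:R b4@15:R]
Beat 9 (R): throw ball2 h=8 -> lands@17:R; in-air after throw: [b1@10:L b3@11:R b5@13:R b4@15:R b2@17:R]
Beat 10 (L): throw ball1 h=2 -> lands@12:L; in-air after throw: [b3@11:R b1@12:L b5@13:R b4@15:R b2@17:R]
Beat 11 (R): throw ball3 h=3 -> lands@14:L; in-air after throw: [b1@12:L b5@13:R b3@14:L b4@15:R b2@17:R]
Ball 3: thrown@2 h=2 -> first land @4; rethrown@4 h=7 -> second land @11

Answer: 4 11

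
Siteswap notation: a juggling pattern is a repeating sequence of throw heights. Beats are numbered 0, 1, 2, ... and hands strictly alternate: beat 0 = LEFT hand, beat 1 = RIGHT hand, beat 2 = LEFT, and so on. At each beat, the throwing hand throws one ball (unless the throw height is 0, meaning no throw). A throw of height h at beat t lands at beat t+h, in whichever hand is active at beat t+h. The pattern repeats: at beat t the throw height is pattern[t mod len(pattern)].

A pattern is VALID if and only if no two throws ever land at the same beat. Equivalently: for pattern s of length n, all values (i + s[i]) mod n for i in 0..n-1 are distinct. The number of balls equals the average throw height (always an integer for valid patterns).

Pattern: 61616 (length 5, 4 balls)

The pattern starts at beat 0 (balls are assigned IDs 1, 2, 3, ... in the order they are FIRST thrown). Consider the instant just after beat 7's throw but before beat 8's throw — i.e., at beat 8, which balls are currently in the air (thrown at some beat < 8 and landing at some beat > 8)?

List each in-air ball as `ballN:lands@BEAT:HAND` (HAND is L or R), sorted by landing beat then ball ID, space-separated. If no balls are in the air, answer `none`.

Beat 0 (L): throw ball1 h=6 -> lands@6:L; in-air after throw: [b1@6:L]
Beat 1 (R): throw ball2 h=1 -> lands@2:L; in-air after throw: [b2@2:L b1@6:L]
Beat 2 (L): throw ball2 h=6 -> lands@8:L; in-air after throw: [b1@6:L b2@8:L]
Beat 3 (R): throw ball3 h=1 -> lands@4:L; in-air after throw: [b3@4:L b1@6:L b2@8:L]
Beat 4 (L): throw ball3 h=6 -> lands@10:L; in-air after throw: [b1@6:L b2@8:L b3@10:L]
Beat 5 (R): throw ball4 h=6 -> lands@11:R; in-air after throw: [b1@6:L b2@8:L b3@10:L b4@11:R]
Beat 6 (L): throw ball1 h=1 -> lands@7:R; in-air after throw: [b1@7:R b2@8:L b3@10:L b4@11:R]
Beat 7 (R): throw ball1 h=6 -> lands@13:R; in-air after throw: [b2@8:L b3@10:L b4@11:R b1@13:R]
Beat 8 (L): throw ball2 h=1 -> lands@9:R; in-air after throw: [b2@9:R b3@10:L b4@11:R b1@13:R]

Answer: ball3:lands@10:L ball4:lands@11:R ball1:lands@13:R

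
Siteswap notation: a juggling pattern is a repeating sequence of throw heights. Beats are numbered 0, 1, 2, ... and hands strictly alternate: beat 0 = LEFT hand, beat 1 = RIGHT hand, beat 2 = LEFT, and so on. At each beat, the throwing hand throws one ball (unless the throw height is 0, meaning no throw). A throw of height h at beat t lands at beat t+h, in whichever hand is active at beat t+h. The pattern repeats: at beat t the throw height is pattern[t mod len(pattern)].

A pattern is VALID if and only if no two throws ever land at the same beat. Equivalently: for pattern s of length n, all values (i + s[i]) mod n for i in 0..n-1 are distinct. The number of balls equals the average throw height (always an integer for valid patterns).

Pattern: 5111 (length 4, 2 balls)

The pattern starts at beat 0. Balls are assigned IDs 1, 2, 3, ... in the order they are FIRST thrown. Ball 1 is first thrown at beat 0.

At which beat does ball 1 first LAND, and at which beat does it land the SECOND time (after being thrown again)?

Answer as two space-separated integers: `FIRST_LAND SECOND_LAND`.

Answer: 5 6

Derivation:
Beat 0 (L): throw ball1 h=5 -> lands@5:R; in-air after throw: [b1@5:R]
Beat 1 (R): throw ball2 h=1 -> lands@2:L; in-air after throw: [b2@2:L b1@5:R]
Beat 2 (L): throw ball2 h=1 -> lands@3:R; in-air after throw: [b2@3:R b1@5:R]
Beat 3 (R): throw ball2 h=1 -> lands@4:L; in-air after throw: [b2@4:L b1@5:R]
Beat 4 (L): throw ball2 h=5 -> lands@9:R; in-air after throw: [b1@5:R b2@9:R]
Beat 5 (R): throw ball1 h=1 -> lands@6:L; in-air after throw: [b1@6:L b2@9:R]
Beat 6 (L): throw ball1 h=1 -> lands@7:R; in-air after throw: [b1@7:R b2@9:R]
Ball 1: thrown@0 h=5 -> first land @5; rethrown@5 h=1 -> second land @6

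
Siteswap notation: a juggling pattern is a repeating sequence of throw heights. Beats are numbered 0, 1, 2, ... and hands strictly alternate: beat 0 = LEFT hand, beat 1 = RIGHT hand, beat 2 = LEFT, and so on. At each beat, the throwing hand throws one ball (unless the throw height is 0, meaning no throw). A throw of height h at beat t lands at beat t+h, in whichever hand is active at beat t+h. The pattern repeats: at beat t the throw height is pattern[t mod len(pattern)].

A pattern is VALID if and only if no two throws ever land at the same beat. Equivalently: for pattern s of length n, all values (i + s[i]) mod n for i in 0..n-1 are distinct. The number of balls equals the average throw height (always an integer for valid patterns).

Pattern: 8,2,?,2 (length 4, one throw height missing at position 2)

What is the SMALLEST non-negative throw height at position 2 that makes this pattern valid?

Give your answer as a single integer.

Answer: 0

Derivation:
i=0: (0 + 8) mod 4 = 0
i=1: (1 + 2) mod 4 = 3
i=2: s[i]=? (unknown)
i=3: (3 + 2) mod 4 = 1
Known residues: [0, 1, 3]; need a permutation of 0..3, so missing residue r = 2
Need (2 + s) mod 4 = 2; smallest s = (2 - 2) mod 4 = 0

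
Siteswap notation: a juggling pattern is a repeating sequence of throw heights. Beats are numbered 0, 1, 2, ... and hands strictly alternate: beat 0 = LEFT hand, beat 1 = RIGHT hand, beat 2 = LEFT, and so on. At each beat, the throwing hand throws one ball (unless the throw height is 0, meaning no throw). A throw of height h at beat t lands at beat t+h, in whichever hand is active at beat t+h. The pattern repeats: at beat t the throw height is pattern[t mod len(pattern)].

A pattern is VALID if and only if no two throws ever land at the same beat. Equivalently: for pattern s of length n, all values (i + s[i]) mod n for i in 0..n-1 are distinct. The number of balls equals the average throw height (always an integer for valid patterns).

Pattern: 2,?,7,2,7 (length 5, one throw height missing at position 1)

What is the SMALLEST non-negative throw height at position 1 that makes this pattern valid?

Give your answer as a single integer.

i=0: (0 + 2) mod 5 = 2
i=1: s[i]=? (unknown)
i=2: (2 + 7) mod 5 = 4
i=3: (3 + 2) mod 5 = 0
i=4: (4 + 7) mod 5 = 1
Known residues: [0, 1, 2, 4]; need a permutation of 0..4, so missing residue r = 3
Need (1 + s) mod 5 = 3; smallest s = (3 - 1) mod 5 = 2

Answer: 2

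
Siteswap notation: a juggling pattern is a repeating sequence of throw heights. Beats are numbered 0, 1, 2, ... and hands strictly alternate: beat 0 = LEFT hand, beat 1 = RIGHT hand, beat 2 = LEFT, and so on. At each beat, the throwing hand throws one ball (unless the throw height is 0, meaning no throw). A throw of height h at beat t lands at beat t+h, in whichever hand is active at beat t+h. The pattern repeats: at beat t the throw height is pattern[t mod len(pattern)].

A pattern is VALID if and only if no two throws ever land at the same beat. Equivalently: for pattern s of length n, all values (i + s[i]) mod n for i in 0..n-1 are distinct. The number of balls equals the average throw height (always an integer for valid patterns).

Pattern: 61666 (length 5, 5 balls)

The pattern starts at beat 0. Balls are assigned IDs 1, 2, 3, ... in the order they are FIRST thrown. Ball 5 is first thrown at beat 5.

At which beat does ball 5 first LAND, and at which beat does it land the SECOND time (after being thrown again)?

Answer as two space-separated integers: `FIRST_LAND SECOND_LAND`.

Beat 0 (L): throw ball1 h=6 -> lands@6:L; in-air after throw: [b1@6:L]
Beat 1 (R): throw ball2 h=1 -> lands@2:L; in-air after throw: [b2@2:L b1@6:L]
Beat 2 (L): throw ball2 h=6 -> lands@8:L; in-air after throw: [b1@6:L b2@8:L]
Beat 3 (R): throw ball3 h=6 -> lands@9:R; in-air after throw: [b1@6:L b2@8:L b3@9:R]
Beat 4 (L): throw ball4 h=6 -> lands@10:L; in-air after throw: [b1@6:L b2@8:L b3@9:R b4@10:L]
Beat 5 (R): throw ball5 h=6 -> lands@11:R; in-air after throw: [b1@6:L b2@8:L b3@9:R b4@10:L b5@11:R]
Beat 6 (L): throw ball1 h=1 -> lands@7:R; in-air after throw: [b1@7:R b2@8:L b3@9:R b4@10:L b5@11:R]
Beat 7 (R): throw ball1 h=6 -> lands@13:R; in-air after throw: [b2@8:L b3@9:R b4@10:L b5@11:R b1@13:R]
Beat 8 (L): throw ball2 h=6 -> lands@14:L; in-air after throw: [b3@9:R b4@10:L b5@11:R b1@13:R b2@14:L]
Beat 9 (R): throw ball3 h=6 -> lands@15:R; in-air after throw: [b4@10:L b5@11:R b1@13:R b2@14:L b3@15:R]
Beat 10 (L): throw ball4 h=6 -> lands@16:L; in-air after throw: [b5@11:R b1@13:R b2@14:L b3@15:R b4@16:L]
Beat 11 (R): throw ball5 h=1 -> lands@12:L; in-air after throw: [b5@12:L b1@13:R b2@14:L b3@15:R b4@16:L]
Beat 12 (L): throw ball5 h=6 -> lands@18:L; in-air after throw: [b1@13:R b2@14:L b3@15:R b4@16:L b5@18:L]
Ball 5: thrown@5 h=6 -> first land @11; rethrown@11 h=1 -> second land @12

Answer: 11 12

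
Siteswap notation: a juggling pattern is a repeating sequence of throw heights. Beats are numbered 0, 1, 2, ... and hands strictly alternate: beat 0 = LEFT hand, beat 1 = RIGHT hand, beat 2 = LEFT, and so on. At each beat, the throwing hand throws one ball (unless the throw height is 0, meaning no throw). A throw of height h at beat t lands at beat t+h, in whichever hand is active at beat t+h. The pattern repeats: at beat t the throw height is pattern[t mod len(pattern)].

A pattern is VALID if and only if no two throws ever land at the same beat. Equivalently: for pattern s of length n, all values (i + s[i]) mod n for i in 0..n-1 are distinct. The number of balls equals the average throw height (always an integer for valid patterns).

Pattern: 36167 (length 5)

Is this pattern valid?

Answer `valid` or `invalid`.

Answer: invalid

Derivation:
i=0: (i + s[i]) mod n = (0 + 3) mod 5 = 3
i=1: (i + s[i]) mod n = (1 + 6) mod 5 = 2
i=2: (i + s[i]) mod n = (2 + 1) mod 5 = 3
i=3: (i + s[i]) mod n = (3 + 6) mod 5 = 4
i=4: (i + s[i]) mod n = (4 + 7) mod 5 = 1
Residues: [3, 2, 3, 4, 1], distinct: False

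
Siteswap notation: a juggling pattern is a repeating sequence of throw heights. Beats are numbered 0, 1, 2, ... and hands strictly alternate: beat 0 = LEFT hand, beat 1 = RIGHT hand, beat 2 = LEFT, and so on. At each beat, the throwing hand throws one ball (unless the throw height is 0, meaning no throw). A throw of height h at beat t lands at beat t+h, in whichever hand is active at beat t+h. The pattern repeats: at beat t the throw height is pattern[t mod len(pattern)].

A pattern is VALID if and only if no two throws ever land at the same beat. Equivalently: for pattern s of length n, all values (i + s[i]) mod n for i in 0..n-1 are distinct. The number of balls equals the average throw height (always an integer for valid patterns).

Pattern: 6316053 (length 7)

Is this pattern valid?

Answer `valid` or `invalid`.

Answer: invalid

Derivation:
i=0: (i + s[i]) mod n = (0 + 6) mod 7 = 6
i=1: (i + s[i]) mod n = (1 + 3) mod 7 = 4
i=2: (i + s[i]) mod n = (2 + 1) mod 7 = 3
i=3: (i + s[i]) mod n = (3 + 6) mod 7 = 2
i=4: (i + s[i]) mod n = (4 + 0) mod 7 = 4
i=5: (i + s[i]) mod n = (5 + 5) mod 7 = 3
i=6: (i + s[i]) mod n = (6 + 3) mod 7 = 2
Residues: [6, 4, 3, 2, 4, 3, 2], distinct: False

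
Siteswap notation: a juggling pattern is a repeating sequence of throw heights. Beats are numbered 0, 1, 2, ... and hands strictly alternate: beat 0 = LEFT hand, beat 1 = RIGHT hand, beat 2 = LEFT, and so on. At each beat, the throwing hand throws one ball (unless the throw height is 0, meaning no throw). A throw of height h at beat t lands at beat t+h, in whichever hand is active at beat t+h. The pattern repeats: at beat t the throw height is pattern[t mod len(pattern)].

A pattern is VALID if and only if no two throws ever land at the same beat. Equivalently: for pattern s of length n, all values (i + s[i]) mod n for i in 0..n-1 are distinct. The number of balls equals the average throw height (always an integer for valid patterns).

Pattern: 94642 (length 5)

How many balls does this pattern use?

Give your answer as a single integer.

Answer: 5

Derivation:
Pattern = [9, 4, 6, 4, 2], length n = 5
  position 0: throw height = 9, running sum = 9
  position 1: throw height = 4, running sum = 13
  position 2: throw height = 6, running sum = 19
  position 3: throw height = 4, running sum = 23
  position 4: throw height = 2, running sum = 25
Total sum = 25; balls = sum / n = 25 / 5 = 5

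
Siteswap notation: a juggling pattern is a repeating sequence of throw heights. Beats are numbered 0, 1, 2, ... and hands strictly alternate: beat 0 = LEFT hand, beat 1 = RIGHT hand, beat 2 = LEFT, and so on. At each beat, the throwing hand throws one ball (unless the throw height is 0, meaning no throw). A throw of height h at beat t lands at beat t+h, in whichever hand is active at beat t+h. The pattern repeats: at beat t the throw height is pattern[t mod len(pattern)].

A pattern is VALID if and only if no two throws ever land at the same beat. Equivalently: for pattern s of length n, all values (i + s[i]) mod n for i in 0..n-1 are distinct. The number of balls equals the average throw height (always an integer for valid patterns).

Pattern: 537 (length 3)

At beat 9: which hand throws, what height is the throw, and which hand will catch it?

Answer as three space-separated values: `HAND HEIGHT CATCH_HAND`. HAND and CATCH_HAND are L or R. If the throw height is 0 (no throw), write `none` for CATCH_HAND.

Beat 9: 9 mod 2 = 1, so hand = R
Throw height = pattern[9 mod 3] = pattern[0] = 5
Lands at beat 9+5=14, 14 mod 2 = 0, so catch hand = L

Answer: R 5 L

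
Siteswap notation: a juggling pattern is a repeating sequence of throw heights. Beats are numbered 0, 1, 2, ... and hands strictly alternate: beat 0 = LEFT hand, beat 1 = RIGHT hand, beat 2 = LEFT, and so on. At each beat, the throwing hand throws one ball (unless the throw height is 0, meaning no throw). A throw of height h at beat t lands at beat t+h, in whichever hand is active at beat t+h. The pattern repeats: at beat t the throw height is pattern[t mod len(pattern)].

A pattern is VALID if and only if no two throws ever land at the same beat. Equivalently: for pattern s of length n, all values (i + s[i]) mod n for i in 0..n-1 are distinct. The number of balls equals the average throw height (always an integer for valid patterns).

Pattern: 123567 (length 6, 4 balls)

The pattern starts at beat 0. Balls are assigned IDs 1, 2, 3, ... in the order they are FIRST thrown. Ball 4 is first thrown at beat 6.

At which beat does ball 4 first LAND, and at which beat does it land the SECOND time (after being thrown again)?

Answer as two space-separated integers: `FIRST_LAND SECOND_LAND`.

Beat 0 (L): throw ball1 h=1 -> lands@1:R; in-air after throw: [b1@1:R]
Beat 1 (R): throw ball1 h=2 -> lands@3:R; in-air after throw: [b1@3:R]
Beat 2 (L): throw ball2 h=3 -> lands@5:R; in-air after throw: [b1@3:R b2@5:R]
Beat 3 (R): throw ball1 h=5 -> lands@8:L; in-air after throw: [b2@5:R b1@8:L]
Beat 4 (L): throw ball3 h=6 -> lands@10:L; in-air after throw: [b2@5:R b1@8:L b3@10:L]
Beat 5 (R): throw ball2 h=7 -> lands@12:L; in-air after throw: [b1@8:L b3@10:L b2@12:L]
Beat 6 (L): throw ball4 h=1 -> lands@7:R; in-air after throw: [b4@7:R b1@8:L b3@10:L b2@12:L]
Beat 7 (R): throw ball4 h=2 -> lands@9:R; in-air after throw: [b1@8:L b4@9:R b3@10:L b2@12:L]
Beat 8 (L): throw ball1 h=3 -> lands@11:R; in-air after throw: [b4@9:R b3@10:L b1@11:R b2@12:L]
Beat 9 (R): throw ball4 h=5 -> lands@14:L; in-air after throw: [b3@10:L b1@11:R b2@12:L b4@14:L]
Ball 4: thrown@6 h=1 -> first land @7; rethrown@7 h=2 -> second land @9

Answer: 7 9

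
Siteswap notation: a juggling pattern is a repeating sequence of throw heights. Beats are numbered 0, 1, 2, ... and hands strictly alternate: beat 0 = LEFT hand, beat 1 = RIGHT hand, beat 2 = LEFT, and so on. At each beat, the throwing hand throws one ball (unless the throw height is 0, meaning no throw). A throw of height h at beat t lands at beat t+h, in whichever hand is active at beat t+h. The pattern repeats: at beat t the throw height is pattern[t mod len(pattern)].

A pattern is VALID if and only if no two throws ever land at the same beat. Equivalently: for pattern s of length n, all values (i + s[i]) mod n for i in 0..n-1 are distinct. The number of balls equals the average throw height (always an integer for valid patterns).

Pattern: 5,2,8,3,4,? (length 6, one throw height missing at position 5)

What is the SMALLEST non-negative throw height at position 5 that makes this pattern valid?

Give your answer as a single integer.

i=0: (0 + 5) mod 6 = 5
i=1: (1 + 2) mod 6 = 3
i=2: (2 + 8) mod 6 = 4
i=3: (3 + 3) mod 6 = 0
i=4: (4 + 4) mod 6 = 2
i=5: s[i]=? (unknown)
Known residues: [0, 2, 3, 4, 5]; need a permutation of 0..5, so missing residue r = 1
Need (5 + s) mod 6 = 1; smallest s = (1 - 5) mod 6 = 2

Answer: 2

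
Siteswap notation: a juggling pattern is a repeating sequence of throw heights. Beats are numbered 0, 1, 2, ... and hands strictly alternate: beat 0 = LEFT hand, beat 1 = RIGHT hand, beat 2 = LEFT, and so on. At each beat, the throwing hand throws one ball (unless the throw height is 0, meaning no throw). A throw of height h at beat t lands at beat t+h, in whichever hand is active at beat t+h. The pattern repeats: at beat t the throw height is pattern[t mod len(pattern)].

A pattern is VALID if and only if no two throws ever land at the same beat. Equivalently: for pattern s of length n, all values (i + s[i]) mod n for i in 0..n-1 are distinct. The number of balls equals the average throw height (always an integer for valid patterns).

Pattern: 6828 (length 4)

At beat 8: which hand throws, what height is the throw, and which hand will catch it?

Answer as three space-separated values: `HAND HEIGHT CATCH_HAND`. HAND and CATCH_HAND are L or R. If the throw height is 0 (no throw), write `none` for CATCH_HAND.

Answer: L 6 L

Derivation:
Beat 8: 8 mod 2 = 0, so hand = L
Throw height = pattern[8 mod 4] = pattern[0] = 6
Lands at beat 8+6=14, 14 mod 2 = 0, so catch hand = L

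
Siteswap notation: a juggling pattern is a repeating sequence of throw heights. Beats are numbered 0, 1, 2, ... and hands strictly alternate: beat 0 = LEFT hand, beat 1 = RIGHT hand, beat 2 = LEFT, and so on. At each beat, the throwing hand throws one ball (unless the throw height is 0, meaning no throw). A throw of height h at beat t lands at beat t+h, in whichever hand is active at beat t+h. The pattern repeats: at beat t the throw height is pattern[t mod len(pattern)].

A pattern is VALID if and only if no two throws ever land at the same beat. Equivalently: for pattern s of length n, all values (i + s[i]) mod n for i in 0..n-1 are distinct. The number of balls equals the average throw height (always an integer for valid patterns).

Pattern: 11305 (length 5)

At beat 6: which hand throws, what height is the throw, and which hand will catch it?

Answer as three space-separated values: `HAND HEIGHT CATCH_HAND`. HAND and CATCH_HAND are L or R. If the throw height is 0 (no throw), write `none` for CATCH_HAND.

Answer: L 1 R

Derivation:
Beat 6: 6 mod 2 = 0, so hand = L
Throw height = pattern[6 mod 5] = pattern[1] = 1
Lands at beat 6+1=7, 7 mod 2 = 1, so catch hand = R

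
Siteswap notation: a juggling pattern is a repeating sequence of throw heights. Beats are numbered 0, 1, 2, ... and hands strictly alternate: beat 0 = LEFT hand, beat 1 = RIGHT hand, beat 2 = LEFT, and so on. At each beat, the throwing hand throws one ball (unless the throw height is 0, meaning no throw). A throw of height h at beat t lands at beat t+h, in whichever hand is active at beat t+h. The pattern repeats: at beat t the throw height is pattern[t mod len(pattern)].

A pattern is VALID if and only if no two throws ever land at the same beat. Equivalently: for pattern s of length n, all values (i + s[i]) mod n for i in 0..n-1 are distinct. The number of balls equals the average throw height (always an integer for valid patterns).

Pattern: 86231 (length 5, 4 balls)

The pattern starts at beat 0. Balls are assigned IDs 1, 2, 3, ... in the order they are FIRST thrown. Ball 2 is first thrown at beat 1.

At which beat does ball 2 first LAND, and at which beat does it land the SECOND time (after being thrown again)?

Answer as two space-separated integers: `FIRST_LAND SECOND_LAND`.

Answer: 7 9

Derivation:
Beat 0 (L): throw ball1 h=8 -> lands@8:L; in-air after throw: [b1@8:L]
Beat 1 (R): throw ball2 h=6 -> lands@7:R; in-air after throw: [b2@7:R b1@8:L]
Beat 2 (L): throw ball3 h=2 -> lands@4:L; in-air after throw: [b3@4:L b2@7:R b1@8:L]
Beat 3 (R): throw ball4 h=3 -> lands@6:L; in-air after throw: [b3@4:L b4@6:L b2@7:R b1@8:L]
Beat 4 (L): throw ball3 h=1 -> lands@5:R; in-air after throw: [b3@5:R b4@6:L b2@7:R b1@8:L]
Beat 5 (R): throw ball3 h=8 -> lands@13:R; in-air after throw: [b4@6:L b2@7:R b1@8:L b3@13:R]
Beat 6 (L): throw ball4 h=6 -> lands@12:L; in-air after throw: [b2@7:R b1@8:L b4@12:L b3@13:R]
Beat 7 (R): throw ball2 h=2 -> lands@9:R; in-air after throw: [b1@8:L b2@9:R b4@12:L b3@13:R]
Beat 8 (L): throw ball1 h=3 -> lands@11:R; in-air after throw: [b2@9:R b1@11:R b4@12:L b3@13:R]
Beat 9 (R): throw ball2 h=1 -> lands@10:L; in-air after throw: [b2@10:L b1@11:R b4@12:L b3@13:R]
Ball 2: thrown@1 h=6 -> first land @7; rethrown@7 h=2 -> second land @9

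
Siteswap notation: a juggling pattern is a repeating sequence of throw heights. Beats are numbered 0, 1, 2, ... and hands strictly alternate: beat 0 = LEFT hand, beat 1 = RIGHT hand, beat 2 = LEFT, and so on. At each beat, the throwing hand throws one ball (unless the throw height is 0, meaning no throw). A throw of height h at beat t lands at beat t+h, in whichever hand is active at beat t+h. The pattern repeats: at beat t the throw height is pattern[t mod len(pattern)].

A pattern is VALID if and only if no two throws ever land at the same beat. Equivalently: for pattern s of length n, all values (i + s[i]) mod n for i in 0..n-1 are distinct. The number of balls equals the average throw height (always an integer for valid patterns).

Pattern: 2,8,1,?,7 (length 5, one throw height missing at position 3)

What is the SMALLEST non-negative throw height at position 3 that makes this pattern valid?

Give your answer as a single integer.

Answer: 2

Derivation:
i=0: (0 + 2) mod 5 = 2
i=1: (1 + 8) mod 5 = 4
i=2: (2 + 1) mod 5 = 3
i=3: s[i]=? (unknown)
i=4: (4 + 7) mod 5 = 1
Known residues: [1, 2, 3, 4]; need a permutation of 0..4, so missing residue r = 0
Need (3 + s) mod 5 = 0; smallest s = (0 - 3) mod 5 = 2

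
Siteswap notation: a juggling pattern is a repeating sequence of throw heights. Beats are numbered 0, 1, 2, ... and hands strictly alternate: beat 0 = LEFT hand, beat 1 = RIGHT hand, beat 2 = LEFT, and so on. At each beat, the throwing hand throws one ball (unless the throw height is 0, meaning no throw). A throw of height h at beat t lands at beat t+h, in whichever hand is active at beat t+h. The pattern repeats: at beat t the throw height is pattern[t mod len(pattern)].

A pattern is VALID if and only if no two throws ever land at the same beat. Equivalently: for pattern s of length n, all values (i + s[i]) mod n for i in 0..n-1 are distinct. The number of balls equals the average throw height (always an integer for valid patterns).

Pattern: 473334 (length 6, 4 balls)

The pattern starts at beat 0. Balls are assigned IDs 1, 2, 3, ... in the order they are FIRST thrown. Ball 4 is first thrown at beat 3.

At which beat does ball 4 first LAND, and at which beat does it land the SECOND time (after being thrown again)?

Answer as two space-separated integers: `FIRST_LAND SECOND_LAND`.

Beat 0 (L): throw ball1 h=4 -> lands@4:L; in-air after throw: [b1@4:L]
Beat 1 (R): throw ball2 h=7 -> lands@8:L; in-air after throw: [b1@4:L b2@8:L]
Beat 2 (L): throw ball3 h=3 -> lands@5:R; in-air after throw: [b1@4:L b3@5:R b2@8:L]
Beat 3 (R): throw ball4 h=3 -> lands@6:L; in-air after throw: [b1@4:L b3@5:R b4@6:L b2@8:L]
Beat 4 (L): throw ball1 h=3 -> lands@7:R; in-air after throw: [b3@5:R b4@6:L b1@7:R b2@8:L]
Beat 5 (R): throw ball3 h=4 -> lands@9:R; in-air after throw: [b4@6:L b1@7:R b2@8:L b3@9:R]
Beat 6 (L): throw ball4 h=4 -> lands@10:L; in-air after throw: [b1@7:R b2@8:L b3@9:R b4@10:L]
Beat 7 (R): throw ball1 h=7 -> lands@14:L; in-air after throw: [b2@8:L b3@9:R b4@10:L b1@14:L]
Beat 8 (L): throw ball2 h=3 -> lands@11:R; in-air after throw: [b3@9:R b4@10:L b2@11:R b1@14:L]
Beat 9 (R): throw ball3 h=3 -> lands@12:L; in-air after throw: [b4@10:L b2@11:R b3@12:L b1@14:L]
Beat 10 (L): throw ball4 h=3 -> lands@13:R; in-air after throw: [b2@11:R b3@12:L b4@13:R b1@14:L]
Ball 4: thrown@3 h=3 -> first land @6; rethrown@6 h=4 -> second land @10

Answer: 6 10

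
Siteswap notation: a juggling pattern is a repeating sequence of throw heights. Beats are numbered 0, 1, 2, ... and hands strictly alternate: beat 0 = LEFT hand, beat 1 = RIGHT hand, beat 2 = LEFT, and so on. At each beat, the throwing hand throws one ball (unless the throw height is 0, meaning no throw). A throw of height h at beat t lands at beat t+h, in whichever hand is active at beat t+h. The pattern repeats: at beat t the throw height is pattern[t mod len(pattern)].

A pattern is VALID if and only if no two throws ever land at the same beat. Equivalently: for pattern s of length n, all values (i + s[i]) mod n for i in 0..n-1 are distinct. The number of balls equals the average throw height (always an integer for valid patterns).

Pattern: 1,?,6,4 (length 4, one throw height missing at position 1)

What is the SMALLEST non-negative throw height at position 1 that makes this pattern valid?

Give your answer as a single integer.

Answer: 1

Derivation:
i=0: (0 + 1) mod 4 = 1
i=1: s[i]=? (unknown)
i=2: (2 + 6) mod 4 = 0
i=3: (3 + 4) mod 4 = 3
Known residues: [0, 1, 3]; need a permutation of 0..3, so missing residue r = 2
Need (1 + s) mod 4 = 2; smallest s = (2 - 1) mod 4 = 1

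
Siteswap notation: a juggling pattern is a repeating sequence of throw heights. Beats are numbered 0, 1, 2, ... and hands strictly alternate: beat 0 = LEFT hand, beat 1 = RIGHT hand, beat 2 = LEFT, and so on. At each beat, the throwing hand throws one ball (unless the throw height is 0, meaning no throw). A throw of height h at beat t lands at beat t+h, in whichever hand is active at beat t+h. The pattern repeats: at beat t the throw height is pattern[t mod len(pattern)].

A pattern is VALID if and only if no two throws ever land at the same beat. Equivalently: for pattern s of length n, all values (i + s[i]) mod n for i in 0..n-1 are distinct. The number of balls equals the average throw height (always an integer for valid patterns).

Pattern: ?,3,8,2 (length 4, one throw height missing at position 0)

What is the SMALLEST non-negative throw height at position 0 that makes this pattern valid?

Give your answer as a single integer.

i=0: s[i]=? (unknown)
i=1: (1 + 3) mod 4 = 0
i=2: (2 + 8) mod 4 = 2
i=3: (3 + 2) mod 4 = 1
Known residues: [0, 1, 2]; need a permutation of 0..3, so missing residue r = 3
Need (0 + s) mod 4 = 3; smallest s = (3 - 0) mod 4 = 3

Answer: 3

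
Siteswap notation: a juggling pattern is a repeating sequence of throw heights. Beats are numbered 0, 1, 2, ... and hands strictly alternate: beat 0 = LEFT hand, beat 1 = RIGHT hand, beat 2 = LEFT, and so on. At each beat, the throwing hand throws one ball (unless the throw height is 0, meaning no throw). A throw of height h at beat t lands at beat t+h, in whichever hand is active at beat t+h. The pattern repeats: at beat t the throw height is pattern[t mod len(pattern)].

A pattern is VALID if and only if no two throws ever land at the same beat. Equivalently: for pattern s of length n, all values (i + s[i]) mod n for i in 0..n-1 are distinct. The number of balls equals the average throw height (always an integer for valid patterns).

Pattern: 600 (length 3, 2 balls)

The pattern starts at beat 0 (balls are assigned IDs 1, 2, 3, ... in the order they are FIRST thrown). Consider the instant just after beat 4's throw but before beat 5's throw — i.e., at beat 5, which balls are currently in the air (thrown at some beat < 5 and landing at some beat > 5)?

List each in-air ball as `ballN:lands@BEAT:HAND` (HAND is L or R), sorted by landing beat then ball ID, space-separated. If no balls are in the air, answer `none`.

Answer: ball1:lands@6:L ball2:lands@9:R

Derivation:
Beat 0 (L): throw ball1 h=6 -> lands@6:L; in-air after throw: [b1@6:L]
Beat 3 (R): throw ball2 h=6 -> lands@9:R; in-air after throw: [b1@6:L b2@9:R]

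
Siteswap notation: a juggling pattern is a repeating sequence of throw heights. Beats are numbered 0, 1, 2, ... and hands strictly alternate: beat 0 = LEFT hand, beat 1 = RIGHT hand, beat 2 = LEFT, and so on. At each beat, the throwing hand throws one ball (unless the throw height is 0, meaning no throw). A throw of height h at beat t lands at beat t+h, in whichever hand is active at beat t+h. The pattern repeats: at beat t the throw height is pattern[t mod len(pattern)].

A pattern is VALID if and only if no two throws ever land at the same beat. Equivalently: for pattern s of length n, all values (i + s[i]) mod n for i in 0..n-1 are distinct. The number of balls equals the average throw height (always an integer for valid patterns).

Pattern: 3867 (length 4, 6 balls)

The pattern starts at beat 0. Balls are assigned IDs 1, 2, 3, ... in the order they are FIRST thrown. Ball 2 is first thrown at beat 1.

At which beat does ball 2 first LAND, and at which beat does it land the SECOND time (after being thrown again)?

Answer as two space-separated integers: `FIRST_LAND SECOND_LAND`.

Beat 0 (L): throw ball1 h=3 -> lands@3:R; in-air after throw: [b1@3:R]
Beat 1 (R): throw ball2 h=8 -> lands@9:R; in-air after throw: [b1@3:R b2@9:R]
Beat 2 (L): throw ball3 h=6 -> lands@8:L; in-air after throw: [b1@3:R b3@8:L b2@9:R]
Beat 3 (R): throw ball1 h=7 -> lands@10:L; in-air after throw: [b3@8:L b2@9:R b1@10:L]
Beat 4 (L): throw ball4 h=3 -> lands@7:R; in-air after throw: [b4@7:R b3@8:L b2@9:R b1@10:L]
Beat 5 (R): throw ball5 h=8 -> lands@13:R; in-air after throw: [b4@7:R b3@8:L b2@9:R b1@10:L b5@13:R]
Beat 6 (L): throw ball6 h=6 -> lands@12:L; in-air after throw: [b4@7:R b3@8:L b2@9:R b1@10:L b6@12:L b5@13:R]
Beat 7 (R): throw ball4 h=7 -> lands@14:L; in-air after throw: [b3@8:L b2@9:R b1@10:L b6@12:L b5@13:R b4@14:L]
Beat 8 (L): throw ball3 h=3 -> lands@11:R; in-air after throw: [b2@9:R b1@10:L b3@11:R b6@12:L b5@13:R b4@14:L]
Beat 9 (R): throw ball2 h=8 -> lands@17:R; in-air after throw: [b1@10:L b3@11:R b6@12:L b5@13:R b4@14:L b2@17:R]
Beat 10 (L): throw ball1 h=6 -> lands@16:L; in-air after throw: [b3@11:R b6@12:L b5@13:R b4@14:L b1@16:L b2@17:R]
Beat 11 (R): throw ball3 h=7 -> lands@18:L; in-air after throw: [b6@12:L b5@13:R b4@14:L b1@16:L b2@17:R b3@18:L]
Beat 12 (L): throw ball6 h=3 -> lands@15:R; in-air after throw: [b5@13:R b4@14:L b6@15:R b1@16:L b2@17:R b3@18:L]
Beat 13 (R): throw ball5 h=8 -> lands@21:R; in-air after throw: [b4@14:L b6@15:R b1@16:L b2@17:R b3@18:L b5@21:R]
Beat 14 (L): throw ball4 h=6 -> lands@20:L; in-air after throw: [b6@15:R b1@16:L b2@17:R b3@18:L b4@20:L b5@21:R]
Beat 15 (R): throw ball6 h=7 -> lands@22:L; in-air after throw: [b1@16:L b2@17:R b3@18:L b4@20:L b5@21:R b6@22:L]
Beat 16 (L): throw ball1 h=3 -> lands@19:R; in-air after throw: [b2@17:R b3@18:L b1@19:R b4@20:L b5@21:R b6@22:L]
Beat 17 (R): throw ball2 h=8 -> lands@25:R; in-air after throw: [b3@18:L b1@19:R b4@20:L b5@21:R b6@22:L b2@25:R]
Ball 2: thrown@1 h=8 -> first land @9; rethrown@9 h=8 -> second land @17

Answer: 9 17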